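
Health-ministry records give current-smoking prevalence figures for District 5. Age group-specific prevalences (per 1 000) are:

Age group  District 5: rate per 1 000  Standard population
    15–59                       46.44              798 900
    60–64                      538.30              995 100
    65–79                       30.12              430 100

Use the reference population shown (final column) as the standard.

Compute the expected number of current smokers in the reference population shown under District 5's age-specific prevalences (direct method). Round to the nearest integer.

585718

Expected current smokers = Σ (standard pop × age-specific rate ÷ 1 000)
= 798 900×46.44/1 000 + 995 100×538.30/1 000 + 430 100×30.12/1 000
= 37100.92 + 535662.33 + 12954.61 = 585717.86.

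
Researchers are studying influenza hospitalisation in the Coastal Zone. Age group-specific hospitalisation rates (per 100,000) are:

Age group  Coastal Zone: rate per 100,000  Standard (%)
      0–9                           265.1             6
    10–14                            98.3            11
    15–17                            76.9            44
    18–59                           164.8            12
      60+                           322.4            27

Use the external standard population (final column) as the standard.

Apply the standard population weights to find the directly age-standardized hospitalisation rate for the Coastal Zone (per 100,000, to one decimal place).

167.4

Standard weights: 0.06, 0.11, 0.44, 0.12, 0.27.
Standardized rate: 0.0600×265.1 + 0.1100×98.3 + 0.4400×76.9 + 0.1200×164.8 + 0.2700×322.4 = 167.3790 per 100,000.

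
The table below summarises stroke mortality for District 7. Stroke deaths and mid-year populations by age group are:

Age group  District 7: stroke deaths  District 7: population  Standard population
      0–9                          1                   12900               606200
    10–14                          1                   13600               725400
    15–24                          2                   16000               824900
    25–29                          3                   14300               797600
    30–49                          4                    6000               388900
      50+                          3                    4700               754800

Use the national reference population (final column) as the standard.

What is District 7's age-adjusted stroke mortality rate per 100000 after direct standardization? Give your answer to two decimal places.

27.13

Age-specific rates per 100000 for District 7: 7.75, 7.35, 12.50, 20.98, 66.67, 63.83.
Standard total = 4097800; weights = 0.1479, 0.1770, 0.2013, 0.1946, 0.0949, 0.1842.
Standardized rate: 0.1479×7.75 + 0.1770×7.35 + 0.2013×12.50 + 0.1946×20.98 + 0.0949×66.67 + 0.1842×63.83 = 27.1323 per 100000.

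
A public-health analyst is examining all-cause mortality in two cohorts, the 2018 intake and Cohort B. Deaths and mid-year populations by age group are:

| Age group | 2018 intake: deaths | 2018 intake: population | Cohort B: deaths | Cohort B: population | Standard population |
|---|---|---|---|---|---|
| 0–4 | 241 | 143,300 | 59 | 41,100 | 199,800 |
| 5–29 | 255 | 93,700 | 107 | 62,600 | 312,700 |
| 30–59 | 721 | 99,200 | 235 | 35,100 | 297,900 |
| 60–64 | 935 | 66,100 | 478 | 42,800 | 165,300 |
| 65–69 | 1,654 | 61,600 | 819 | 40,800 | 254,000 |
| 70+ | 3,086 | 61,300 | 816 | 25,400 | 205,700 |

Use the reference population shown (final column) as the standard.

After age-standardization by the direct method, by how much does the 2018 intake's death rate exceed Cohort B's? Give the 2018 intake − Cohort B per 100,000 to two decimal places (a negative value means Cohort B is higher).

Age-specific rates per 100,000 for the 2018 intake: 168.18, 272.15, 726.81, 1414.52, 2685.06, 5034.26.
For Cohort B: 143.55, 170.93, 669.52, 1116.82, 2007.35, 3212.60.
Standard total = 1,435,400; weights = 0.1392, 0.2178, 0.2075, 0.1152, 0.1770, 0.1433.
The 2018 intake: 0.1392×168.18 + 0.2178×272.15 + 0.2075×726.81 + 0.1152×1414.52 + 0.1770×2685.06 + 0.1433×5034.26 = 1593.0012 per 100,000.
Cohort B: 0.1392×143.55 + 0.2178×170.93 + 0.2075×669.52 + 0.1152×1116.82 + 0.1770×2007.35 + 0.1433×3212.60 = 1140.3714 per 100,000.
Difference = 1593.0012 − 1140.3714 = 452.6298.

452.63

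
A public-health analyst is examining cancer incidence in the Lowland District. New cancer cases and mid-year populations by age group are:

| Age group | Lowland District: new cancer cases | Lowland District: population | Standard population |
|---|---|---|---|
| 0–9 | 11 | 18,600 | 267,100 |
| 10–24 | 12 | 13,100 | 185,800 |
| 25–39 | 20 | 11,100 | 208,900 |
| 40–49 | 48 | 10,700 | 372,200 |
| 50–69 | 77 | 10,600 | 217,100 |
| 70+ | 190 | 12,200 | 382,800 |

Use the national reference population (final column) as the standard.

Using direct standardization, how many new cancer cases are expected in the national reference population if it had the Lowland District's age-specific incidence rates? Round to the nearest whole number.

9913

Age-specific rates per 100,000 for the Lowland District: 59.14, 91.60, 180.18, 448.60, 726.42, 1557.38.
Expected new cancer cases = Σ (standard pop × age-specific rate ÷ 100,000)
= 267,100×59.14/100,000 + 185,800×91.60/100,000 + 208,900×180.18/100,000 + 372,200×448.60/100,000 + 217,100×726.42/100,000 + 382,800×1557.38/100,000
= 157.96 + 170.20 + 376.40 + 1669.68 + 1577.05 + 5961.64 = 9912.93.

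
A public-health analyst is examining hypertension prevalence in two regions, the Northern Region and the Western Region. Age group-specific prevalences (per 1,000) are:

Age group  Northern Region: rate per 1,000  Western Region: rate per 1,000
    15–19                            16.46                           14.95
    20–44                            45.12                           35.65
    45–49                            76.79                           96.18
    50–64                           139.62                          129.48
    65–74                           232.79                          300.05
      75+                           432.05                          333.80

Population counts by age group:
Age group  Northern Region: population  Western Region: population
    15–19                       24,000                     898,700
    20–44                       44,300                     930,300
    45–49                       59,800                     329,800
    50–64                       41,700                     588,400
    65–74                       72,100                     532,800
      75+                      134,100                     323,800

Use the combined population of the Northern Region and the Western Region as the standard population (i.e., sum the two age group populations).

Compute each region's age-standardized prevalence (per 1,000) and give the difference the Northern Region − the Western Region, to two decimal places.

Combined standard total = 3,979,800; weights = 0.2318, 0.2449, 0.0979, 0.1583, 0.1520, 0.1151.
The Northern Region: 0.2318×16.46 + 0.2449×45.12 + 0.0979×76.79 + 0.1583×139.62 + 0.1520×232.79 + 0.1151×432.05 = 129.5804 per 1,000.
The Western Region: 0.2318×14.95 + 0.2449×35.65 + 0.0979×96.18 + 0.1583×129.48 + 0.1520×300.05 + 0.1151×333.80 = 126.1227 per 1,000.
Difference = 129.5804 − 126.1227 = 3.4576.

3.46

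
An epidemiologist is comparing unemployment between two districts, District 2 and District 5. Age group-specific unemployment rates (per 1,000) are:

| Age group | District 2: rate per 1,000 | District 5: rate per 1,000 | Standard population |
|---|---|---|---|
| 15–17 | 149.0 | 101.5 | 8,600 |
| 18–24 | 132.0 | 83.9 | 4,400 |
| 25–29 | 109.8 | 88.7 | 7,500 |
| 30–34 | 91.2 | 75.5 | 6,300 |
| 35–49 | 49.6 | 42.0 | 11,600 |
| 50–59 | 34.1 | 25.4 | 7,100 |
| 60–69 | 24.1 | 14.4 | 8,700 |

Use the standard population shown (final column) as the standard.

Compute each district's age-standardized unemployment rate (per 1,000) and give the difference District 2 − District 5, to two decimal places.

20.51

Standard total = 54,200; weights = 0.1587, 0.0812, 0.1384, 0.1162, 0.2140, 0.1310, 0.1605.
District 2: 0.1587×149.0 + 0.0812×132.0 + 0.1384×109.8 + 0.1162×91.2 + 0.2140×49.6 + 0.1310×34.1 + 0.1605×24.1 = 79.1033 per 1,000.
District 5: 0.1587×101.5 + 0.0812×83.9 + 0.1384×88.7 + 0.1162×75.5 + 0.2140×42.0 + 0.1310×25.4 + 0.1605×14.4 = 58.5937 per 1,000.
Difference = 79.1033 − 58.5937 = 20.5096.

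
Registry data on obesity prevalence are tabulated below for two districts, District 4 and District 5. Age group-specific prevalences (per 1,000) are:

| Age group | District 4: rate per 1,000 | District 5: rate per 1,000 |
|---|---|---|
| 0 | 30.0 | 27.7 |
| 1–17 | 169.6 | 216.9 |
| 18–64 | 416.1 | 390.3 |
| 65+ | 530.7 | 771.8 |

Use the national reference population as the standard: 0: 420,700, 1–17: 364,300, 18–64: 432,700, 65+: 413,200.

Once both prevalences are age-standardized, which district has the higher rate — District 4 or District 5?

Standard total = 1,630,900; weights = 0.2580, 0.2234, 0.2653, 0.2534.
District 4: 0.2580×30.0 + 0.2234×169.6 + 0.2653×416.1 + 0.2534×530.7 = 290.4764 per 1,000.
District 5: 0.2580×27.7 + 0.2234×216.9 + 0.2653×390.3 + 0.2534×771.8 = 354.6880 per 1,000.

District 5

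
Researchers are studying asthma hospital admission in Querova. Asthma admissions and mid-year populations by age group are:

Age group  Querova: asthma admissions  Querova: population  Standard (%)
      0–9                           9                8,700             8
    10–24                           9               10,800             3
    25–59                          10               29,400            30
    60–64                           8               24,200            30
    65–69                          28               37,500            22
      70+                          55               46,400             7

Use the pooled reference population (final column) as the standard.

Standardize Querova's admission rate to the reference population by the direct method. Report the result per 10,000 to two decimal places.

Age-specific rates per 10,000 for Querova: 10.34, 8.33, 3.40, 3.31, 7.47, 11.85.
Standard weights: 0.08, 0.03, 0.30, 0.30, 0.22, 0.07.
Standardized rate: 0.0800×10.34 + 0.0300×8.33 + 0.3000×3.40 + 0.3000×3.31 + 0.2200×7.47 + 0.0700×11.85 = 5.5621 per 10,000.

5.56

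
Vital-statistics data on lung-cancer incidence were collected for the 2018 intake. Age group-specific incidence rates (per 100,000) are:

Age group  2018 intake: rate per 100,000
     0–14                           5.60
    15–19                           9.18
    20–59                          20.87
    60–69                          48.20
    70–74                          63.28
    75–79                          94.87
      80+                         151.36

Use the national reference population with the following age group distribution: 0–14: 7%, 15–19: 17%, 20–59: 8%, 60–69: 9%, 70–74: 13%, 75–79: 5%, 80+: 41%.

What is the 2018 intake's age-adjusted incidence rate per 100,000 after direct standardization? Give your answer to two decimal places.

Standard weights: 0.07, 0.17, 0.08, 0.09, 0.13, 0.05, 0.41.
Standardized rate: 0.0700×5.60 + 0.1700×9.18 + 0.0800×20.87 + 0.0900×48.20 + 0.1300×63.28 + 0.0500×94.87 + 0.4100×151.36 = 82.9877 per 100,000.

82.99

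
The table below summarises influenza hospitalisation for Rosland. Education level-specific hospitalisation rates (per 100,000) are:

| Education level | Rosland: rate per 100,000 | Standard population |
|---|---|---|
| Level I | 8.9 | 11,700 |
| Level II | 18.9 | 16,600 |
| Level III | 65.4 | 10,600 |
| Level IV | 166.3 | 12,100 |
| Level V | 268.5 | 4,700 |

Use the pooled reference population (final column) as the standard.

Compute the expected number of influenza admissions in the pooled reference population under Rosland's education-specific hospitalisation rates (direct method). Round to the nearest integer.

Expected influenza admissions = Σ (standard pop × education-specific rate ÷ 100,000)
= 11,700×8.9/100,000 + 16,600×18.9/100,000 + 10,600×65.4/100,000 + 12,100×166.3/100,000 + 4,700×268.5/100,000
= 1.04 + 3.14 + 6.93 + 20.12 + 12.62 = 43.85.

44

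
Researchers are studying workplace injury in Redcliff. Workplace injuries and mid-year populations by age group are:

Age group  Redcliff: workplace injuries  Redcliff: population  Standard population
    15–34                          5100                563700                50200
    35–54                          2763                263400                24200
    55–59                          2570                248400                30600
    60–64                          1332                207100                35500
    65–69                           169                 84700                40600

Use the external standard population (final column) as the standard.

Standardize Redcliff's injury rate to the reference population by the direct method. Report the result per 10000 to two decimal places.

73.66

Age-specific rates per 10000 for Redcliff: 90.47, 104.90, 103.46, 64.32, 19.95.
Standard total = 181100; weights = 0.2772, 0.1336, 0.1690, 0.1960, 0.2242.
Standardized rate: 0.2772×90.47 + 0.1336×104.90 + 0.1690×103.46 + 0.1960×64.32 + 0.2242×19.95 = 73.6586 per 10000.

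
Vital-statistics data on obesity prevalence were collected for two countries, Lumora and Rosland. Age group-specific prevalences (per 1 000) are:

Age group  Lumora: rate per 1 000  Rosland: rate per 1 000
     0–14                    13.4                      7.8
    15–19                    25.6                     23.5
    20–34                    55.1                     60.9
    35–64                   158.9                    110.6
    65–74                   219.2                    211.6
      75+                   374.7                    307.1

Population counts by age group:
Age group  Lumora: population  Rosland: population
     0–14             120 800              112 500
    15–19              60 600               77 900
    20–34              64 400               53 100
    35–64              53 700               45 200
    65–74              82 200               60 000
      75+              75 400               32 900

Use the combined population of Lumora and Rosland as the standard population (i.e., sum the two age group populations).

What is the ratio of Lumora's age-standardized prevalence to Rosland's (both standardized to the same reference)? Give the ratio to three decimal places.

1.163

Combined standard total = 838 700; weights = 0.2782, 0.1651, 0.1401, 0.1179, 0.1695, 0.1291.
Lumora: 0.2782×13.4 + 0.1651×25.6 + 0.1401×55.1 + 0.1179×158.9 + 0.1695×219.2 + 0.1291×374.7 = 119.9613 per 1 000.
Rosland: 0.2782×7.8 + 0.1651×23.5 + 0.1401×60.9 + 0.1179×110.6 + 0.1695×211.6 + 0.1291×307.1 = 103.1561 per 1 000.
Ratio = 119.9613 ÷ 103.1561 = 1.16291.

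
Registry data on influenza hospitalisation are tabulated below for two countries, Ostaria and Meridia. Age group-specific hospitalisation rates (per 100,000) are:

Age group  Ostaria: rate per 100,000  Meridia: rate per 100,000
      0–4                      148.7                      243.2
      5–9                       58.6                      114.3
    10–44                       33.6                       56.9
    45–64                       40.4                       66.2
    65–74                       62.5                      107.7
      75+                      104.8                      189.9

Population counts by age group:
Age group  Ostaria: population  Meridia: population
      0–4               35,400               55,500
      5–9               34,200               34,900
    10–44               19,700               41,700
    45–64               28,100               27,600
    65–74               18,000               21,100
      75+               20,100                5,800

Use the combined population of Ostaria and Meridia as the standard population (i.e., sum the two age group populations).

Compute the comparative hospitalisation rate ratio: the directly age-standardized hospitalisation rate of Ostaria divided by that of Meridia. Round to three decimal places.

Combined standard total = 342,100; weights = 0.2657, 0.2020, 0.1795, 0.1628, 0.1143, 0.0757.
Ostaria: 0.2657×148.7 + 0.2020×58.6 + 0.1795×33.6 + 0.1628×40.4 + 0.1143×62.5 + 0.0757×104.8 = 79.0338 per 100,000.
Meridia: 0.2657×243.2 + 0.2020×114.3 + 0.1795×56.9 + 0.1628×66.2 + 0.1143×107.7 + 0.0757×189.9 = 135.3858 per 100,000.
Ratio = 79.0338 ÷ 135.3858 = 0.58377.

0.584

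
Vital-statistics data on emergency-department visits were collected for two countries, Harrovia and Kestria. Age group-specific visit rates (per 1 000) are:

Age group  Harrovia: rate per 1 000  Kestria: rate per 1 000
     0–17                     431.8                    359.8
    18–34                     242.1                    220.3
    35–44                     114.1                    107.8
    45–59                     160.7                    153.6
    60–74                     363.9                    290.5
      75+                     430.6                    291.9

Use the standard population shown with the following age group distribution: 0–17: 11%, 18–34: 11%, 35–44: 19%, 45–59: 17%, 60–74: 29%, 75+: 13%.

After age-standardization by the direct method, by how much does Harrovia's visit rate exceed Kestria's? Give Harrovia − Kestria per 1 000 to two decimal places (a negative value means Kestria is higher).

52.04

Standard weights: 0.11, 0.11, 0.19, 0.17, 0.29, 0.13.
Harrovia: 0.1100×431.8 + 0.1100×242.1 + 0.1900×114.1 + 0.1700×160.7 + 0.2900×363.9 + 0.1300×430.6 = 284.6360 per 1 000.
Kestria: 0.1100×359.8 + 0.1100×220.3 + 0.1900×107.8 + 0.1700×153.6 + 0.2900×290.5 + 0.1300×291.9 = 232.5970 per 1 000.
Difference = 284.6360 − 232.5970 = 52.0390.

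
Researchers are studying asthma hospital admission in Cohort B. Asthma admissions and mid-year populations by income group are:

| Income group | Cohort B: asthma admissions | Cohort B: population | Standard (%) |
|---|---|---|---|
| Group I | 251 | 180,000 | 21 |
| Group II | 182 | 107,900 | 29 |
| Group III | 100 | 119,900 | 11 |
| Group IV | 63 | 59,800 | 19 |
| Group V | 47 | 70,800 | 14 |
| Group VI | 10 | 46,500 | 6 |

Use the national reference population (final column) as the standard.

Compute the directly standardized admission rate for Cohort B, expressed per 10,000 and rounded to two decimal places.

11.80

Income-specific rates per 10,000 for Cohort B: 13.94, 16.87, 8.34, 10.54, 6.64, 2.15.
Standard weights: 0.21, 0.29, 0.11, 0.19, 0.14, 0.06.
Standardized rate: 0.2100×13.94 + 0.2900×16.87 + 0.1100×8.34 + 0.1900×10.54 + 0.1400×6.64 + 0.0600×2.15 = 11.7974 per 10,000.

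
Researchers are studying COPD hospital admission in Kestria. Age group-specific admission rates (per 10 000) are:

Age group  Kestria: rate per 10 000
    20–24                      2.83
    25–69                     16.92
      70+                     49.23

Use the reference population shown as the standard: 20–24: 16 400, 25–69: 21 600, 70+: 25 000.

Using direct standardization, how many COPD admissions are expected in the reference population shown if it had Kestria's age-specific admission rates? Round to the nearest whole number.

Expected COPD admissions = Σ (standard pop × age-specific rate ÷ 10 000)
= 16 400×2.83/10 000 + 21 600×16.92/10 000 + 25 000×49.23/10 000
= 4.64 + 36.55 + 123.08 = 164.26.

164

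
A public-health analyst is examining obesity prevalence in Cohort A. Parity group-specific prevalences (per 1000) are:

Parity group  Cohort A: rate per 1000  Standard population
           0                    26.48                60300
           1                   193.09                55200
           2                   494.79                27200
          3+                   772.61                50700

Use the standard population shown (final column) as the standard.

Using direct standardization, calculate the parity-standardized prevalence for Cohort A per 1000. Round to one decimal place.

Standard total = 193400; weights = 0.3118, 0.2854, 0.1406, 0.2622.
Standardized rate: 0.3118×26.48 + 0.2854×193.09 + 0.1406×494.79 + 0.2622×772.61 = 335.4960 per 1000.

335.5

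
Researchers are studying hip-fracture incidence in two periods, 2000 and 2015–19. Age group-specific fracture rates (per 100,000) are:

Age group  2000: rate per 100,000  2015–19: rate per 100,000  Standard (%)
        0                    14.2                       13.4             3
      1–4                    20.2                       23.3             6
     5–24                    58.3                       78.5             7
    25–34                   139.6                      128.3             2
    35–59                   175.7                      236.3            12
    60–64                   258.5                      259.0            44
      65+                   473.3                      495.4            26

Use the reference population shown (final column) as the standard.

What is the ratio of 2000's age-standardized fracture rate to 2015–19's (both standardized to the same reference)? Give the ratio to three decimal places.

Standard weights: 0.03, 0.06, 0.07, 0.02, 0.12, 0.44, 0.26.
2000: 0.0300×14.2 + 0.0600×20.2 + 0.0700×58.3 + 0.0200×139.6 + 0.1200×175.7 + 0.4400×258.5 + 0.2600×473.3 = 266.3930 per 100,000.
2015–19: 0.0300×13.4 + 0.0600×23.3 + 0.0700×78.5 + 0.0200×128.3 + 0.1200×236.3 + 0.4400×259.0 + 0.2600×495.4 = 280.9810 per 100,000.
Ratio = 266.3930 ÷ 280.9810 = 0.94808.

0.948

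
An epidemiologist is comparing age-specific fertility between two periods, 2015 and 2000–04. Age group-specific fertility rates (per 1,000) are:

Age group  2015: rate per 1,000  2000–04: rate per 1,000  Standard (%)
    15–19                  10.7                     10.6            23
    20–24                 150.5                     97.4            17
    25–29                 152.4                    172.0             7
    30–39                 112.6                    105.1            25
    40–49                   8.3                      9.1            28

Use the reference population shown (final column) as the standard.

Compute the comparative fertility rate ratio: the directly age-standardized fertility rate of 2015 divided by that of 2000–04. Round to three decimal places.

Standard weights: 0.23, 0.17, 0.07, 0.25, 0.28.
2015: 0.2300×10.7 + 0.1700×150.5 + 0.0700×152.4 + 0.2500×112.6 + 0.2800×8.3 = 69.1880 per 1,000.
2000–04: 0.2300×10.6 + 0.1700×97.4 + 0.0700×172.0 + 0.2500×105.1 + 0.2800×9.1 = 59.8590 per 1,000.
Ratio = 69.1880 ÷ 59.8590 = 1.15585.

1.156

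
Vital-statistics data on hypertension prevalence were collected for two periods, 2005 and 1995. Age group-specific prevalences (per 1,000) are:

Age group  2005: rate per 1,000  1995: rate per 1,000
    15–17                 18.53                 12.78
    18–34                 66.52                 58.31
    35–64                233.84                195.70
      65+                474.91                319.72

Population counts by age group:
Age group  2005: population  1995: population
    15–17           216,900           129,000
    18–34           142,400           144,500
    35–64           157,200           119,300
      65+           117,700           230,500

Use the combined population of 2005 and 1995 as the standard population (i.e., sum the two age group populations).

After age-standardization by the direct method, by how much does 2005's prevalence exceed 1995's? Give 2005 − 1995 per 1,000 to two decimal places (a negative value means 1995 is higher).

54.81

Combined standard total = 1,257,500; weights = 0.2751, 0.2282, 0.2199, 0.2769.
2005: 0.2751×18.53 + 0.2282×66.52 + 0.2199×233.84 + 0.2769×474.91 = 203.1925 per 1,000.
1995: 0.2751×12.78 + 0.2282×58.31 + 0.2199×195.70 + 0.2769×319.72 = 148.3796 per 1,000.
Difference = 203.1925 − 148.3796 = 54.8129.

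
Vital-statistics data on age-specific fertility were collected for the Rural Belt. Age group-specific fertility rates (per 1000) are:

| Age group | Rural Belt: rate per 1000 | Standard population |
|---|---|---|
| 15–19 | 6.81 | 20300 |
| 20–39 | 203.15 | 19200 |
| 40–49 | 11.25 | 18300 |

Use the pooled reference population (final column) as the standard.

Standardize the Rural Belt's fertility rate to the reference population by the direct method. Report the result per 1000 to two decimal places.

73.44

Standard total = 57800; weights = 0.3512, 0.3322, 0.3166.
Standardized rate: 0.3512×6.81 + 0.3322×203.15 + 0.3166×11.25 = 73.4360 per 1000.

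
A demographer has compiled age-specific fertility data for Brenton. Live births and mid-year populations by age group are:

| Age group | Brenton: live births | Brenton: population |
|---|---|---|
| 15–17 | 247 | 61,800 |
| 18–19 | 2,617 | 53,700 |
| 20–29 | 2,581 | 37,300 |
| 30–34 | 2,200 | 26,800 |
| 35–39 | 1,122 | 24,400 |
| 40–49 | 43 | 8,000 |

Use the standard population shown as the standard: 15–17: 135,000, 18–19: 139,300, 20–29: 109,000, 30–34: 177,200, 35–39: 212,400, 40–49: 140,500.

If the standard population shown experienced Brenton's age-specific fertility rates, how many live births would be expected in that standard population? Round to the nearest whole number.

39939

Age-specific rates per 1,000 for Brenton: 3.997, 48.734, 69.196, 82.090, 45.984, 5.375.
Expected live births = Σ (standard pop × age-specific rate ÷ 1,000)
= 135,000×3.997/1,000 + 139,300×48.734/1,000 + 109,000×69.196/1,000 + 177,200×82.090/1,000 + 212,400×45.984/1,000 + 140,500×5.375/1,000
= 539.56 + 6788.61 + 7542.33 + 14546.27 + 9766.92 + 755.19 = 39938.87.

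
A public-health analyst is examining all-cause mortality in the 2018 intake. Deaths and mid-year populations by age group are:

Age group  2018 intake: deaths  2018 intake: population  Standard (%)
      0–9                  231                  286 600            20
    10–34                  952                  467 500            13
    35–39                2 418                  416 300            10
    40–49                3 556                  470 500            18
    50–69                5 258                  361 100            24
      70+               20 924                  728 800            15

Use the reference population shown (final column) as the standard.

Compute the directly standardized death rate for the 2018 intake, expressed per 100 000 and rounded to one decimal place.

Age-specific rates per 100 000 for the 2018 intake: 80.60, 203.64, 580.83, 755.79, 1456.11, 2871.02.
Standard weights: 0.20, 0.13, 0.10, 0.18, 0.24, 0.15.
Standardized rate: 0.2000×80.60 + 0.1300×203.64 + 0.1000×580.83 + 0.1800×755.79 + 0.2400×1456.11 + 0.1500×2871.02 = 1016.8370 per 100 000.

1016.8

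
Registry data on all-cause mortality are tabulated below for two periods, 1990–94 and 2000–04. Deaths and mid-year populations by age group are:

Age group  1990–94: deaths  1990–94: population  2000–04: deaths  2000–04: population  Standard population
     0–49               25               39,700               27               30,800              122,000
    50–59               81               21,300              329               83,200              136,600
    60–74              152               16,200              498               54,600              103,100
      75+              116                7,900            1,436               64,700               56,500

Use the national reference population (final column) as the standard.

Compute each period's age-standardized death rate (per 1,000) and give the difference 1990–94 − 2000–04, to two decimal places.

Age-specific rates per 1,000 for 1990–94: 0.630, 3.803, 9.383, 14.684.
For 2000–04: 0.877, 3.954, 9.121, 22.195.
Standard total = 418,200; weights = 0.2917, 0.3266, 0.2465, 0.1351.
1990–94: 0.2917×0.630 + 0.3266×3.803 + 0.2465×9.383 + 0.1351×14.684 = 5.7228 per 1,000.
2000–04: 0.2917×0.877 + 0.3266×3.954 + 0.2465×9.121 + 0.1351×22.195 = 6.7945 per 1,000.
Difference = 5.7228 − 6.7945 = -1.0717.

-1.07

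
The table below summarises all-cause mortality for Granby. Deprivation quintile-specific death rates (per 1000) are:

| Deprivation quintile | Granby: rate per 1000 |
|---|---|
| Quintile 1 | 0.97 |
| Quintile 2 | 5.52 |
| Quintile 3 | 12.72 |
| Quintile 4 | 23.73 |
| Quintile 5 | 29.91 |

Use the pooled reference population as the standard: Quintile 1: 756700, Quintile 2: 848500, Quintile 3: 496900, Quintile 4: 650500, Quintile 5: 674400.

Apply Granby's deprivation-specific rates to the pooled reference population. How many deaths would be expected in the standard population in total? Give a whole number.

47346

Expected deaths = Σ (standard pop × deprivation-specific rate ÷ 1000)
= 756700×0.97/1000 + 848500×5.52/1000 + 496900×12.72/1000 + 650500×23.73/1000 + 674400×29.91/1000
= 734.00 + 4683.72 + 6320.57 + 15436.36 + 20171.30 = 47345.96.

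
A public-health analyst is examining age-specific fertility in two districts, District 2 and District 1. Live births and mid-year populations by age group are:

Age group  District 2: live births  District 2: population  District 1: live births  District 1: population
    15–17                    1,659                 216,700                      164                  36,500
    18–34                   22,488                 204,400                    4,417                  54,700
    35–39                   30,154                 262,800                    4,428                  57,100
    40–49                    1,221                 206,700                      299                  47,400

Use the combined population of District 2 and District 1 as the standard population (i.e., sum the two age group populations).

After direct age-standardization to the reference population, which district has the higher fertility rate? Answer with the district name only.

District 2

Age-specific rates per 1,000 for District 2: 7.656, 110.020, 114.741, 5.907.
For District 1: 4.493, 80.750, 77.548, 6.308.
Combined standard total = 1,086,300; weights = 0.2331, 0.2385, 0.2945, 0.2339.
District 2: 0.2331×7.656 + 0.2385×110.020 + 0.2945×114.741 + 0.2339×5.907 = 63.1973 per 1,000.
District 1: 0.2331×4.493 + 0.2385×80.750 + 0.2945×77.548 + 0.2339×6.308 = 44.6197 per 1,000.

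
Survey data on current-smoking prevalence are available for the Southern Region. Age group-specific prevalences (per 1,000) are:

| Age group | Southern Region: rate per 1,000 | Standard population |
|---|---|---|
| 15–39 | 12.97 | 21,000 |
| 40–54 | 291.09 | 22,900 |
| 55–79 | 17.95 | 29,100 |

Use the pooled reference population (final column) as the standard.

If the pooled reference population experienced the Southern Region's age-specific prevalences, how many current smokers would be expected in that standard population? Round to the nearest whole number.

7461

Expected current smokers = Σ (standard pop × age-specific rate ÷ 1,000)
= 21,000×12.97/1,000 + 22,900×291.09/1,000 + 29,100×17.95/1,000
= 272.37 + 6665.96 + 522.35 = 7460.68.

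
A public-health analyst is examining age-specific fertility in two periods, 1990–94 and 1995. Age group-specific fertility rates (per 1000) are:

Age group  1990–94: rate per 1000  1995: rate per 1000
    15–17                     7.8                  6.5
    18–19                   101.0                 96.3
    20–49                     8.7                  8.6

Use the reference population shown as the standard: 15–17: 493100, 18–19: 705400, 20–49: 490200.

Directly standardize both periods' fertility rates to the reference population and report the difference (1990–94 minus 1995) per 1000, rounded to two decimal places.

2.37

Standard total = 1688700; weights = 0.2920, 0.4177, 0.2903.
1990–94: 0.2920×7.8 + 0.4177×101.0 + 0.2903×8.7 = 46.9926 per 1000.
1995: 0.2920×6.5 + 0.4177×96.3 + 0.2903×8.6 = 44.6206 per 1000.
Difference = 46.9926 − 44.6206 = 2.3719.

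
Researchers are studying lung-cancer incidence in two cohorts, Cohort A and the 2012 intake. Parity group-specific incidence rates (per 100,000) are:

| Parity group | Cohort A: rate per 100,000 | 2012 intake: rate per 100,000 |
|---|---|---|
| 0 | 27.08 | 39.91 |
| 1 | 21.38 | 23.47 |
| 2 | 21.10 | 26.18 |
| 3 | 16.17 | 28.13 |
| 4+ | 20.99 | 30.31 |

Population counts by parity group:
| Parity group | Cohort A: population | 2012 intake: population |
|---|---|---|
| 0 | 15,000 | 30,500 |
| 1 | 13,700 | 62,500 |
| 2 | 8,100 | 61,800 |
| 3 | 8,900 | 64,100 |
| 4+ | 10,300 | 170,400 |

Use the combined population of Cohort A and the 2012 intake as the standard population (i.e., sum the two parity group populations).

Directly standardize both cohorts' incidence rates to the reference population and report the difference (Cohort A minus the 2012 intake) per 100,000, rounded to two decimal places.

Combined standard total = 445,300; weights = 0.1022, 0.1711, 0.1570, 0.1639, 0.4058.
Cohort A: 0.1022×27.08 + 0.1711×21.38 + 0.1570×21.10 + 0.1639×16.17 + 0.4058×20.99 = 20.9061 per 100,000.
The 2012 intake: 0.1022×39.91 + 0.1711×23.47 + 0.1570×26.18 + 0.1639×28.13 + 0.4058×30.31 = 29.1148 per 100,000.
Difference = 20.9061 − 29.1148 = -8.2087.

-8.21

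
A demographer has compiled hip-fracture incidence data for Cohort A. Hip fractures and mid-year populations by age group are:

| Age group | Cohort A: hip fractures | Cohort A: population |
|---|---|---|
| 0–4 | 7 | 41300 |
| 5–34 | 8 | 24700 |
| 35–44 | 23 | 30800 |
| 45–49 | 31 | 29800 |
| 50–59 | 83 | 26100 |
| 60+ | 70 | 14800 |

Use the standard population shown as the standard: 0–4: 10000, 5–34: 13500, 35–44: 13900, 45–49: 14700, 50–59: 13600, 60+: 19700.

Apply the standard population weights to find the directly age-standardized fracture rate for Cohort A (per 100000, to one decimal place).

Age-specific rates per 100000 for Cohort A: 16.95, 32.39, 74.68, 104.03, 318.01, 472.97.
Standard total = 85400; weights = 0.1171, 0.1581, 0.1628, 0.1721, 0.1593, 0.2307.
Standardized rate: 0.1171×16.95 + 0.1581×32.39 + 0.1628×74.68 + 0.1721×104.03 + 0.1593×318.01 + 0.2307×472.97 = 196.9133 per 100000.

196.9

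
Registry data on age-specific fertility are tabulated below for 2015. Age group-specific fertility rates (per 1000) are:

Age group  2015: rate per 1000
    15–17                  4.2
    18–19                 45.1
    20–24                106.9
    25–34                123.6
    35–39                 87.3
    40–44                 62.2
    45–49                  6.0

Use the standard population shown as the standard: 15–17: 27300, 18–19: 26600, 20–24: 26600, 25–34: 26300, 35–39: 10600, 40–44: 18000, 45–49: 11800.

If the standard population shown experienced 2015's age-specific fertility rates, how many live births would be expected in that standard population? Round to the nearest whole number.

9524

Expected live births = Σ (standard pop × age-specific rate ÷ 1000)
= 27300×4.2/1000 + 26600×45.1/1000 + 26600×106.9/1000 + 26300×123.6/1000 + 10600×87.3/1000 + 18000×62.2/1000 + 11800×6.0/1000
= 114.66 + 1199.66 + 2843.54 + 3250.68 + 925.38 + 1119.60 + 70.80 = 9524.32.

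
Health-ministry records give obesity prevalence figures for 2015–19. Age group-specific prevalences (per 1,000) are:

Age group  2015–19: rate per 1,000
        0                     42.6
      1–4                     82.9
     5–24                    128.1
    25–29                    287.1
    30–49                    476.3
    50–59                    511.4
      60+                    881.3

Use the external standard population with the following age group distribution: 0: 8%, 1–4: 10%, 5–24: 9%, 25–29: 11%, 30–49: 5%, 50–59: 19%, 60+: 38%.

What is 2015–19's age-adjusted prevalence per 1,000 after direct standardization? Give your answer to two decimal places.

510.68

Standard weights: 0.08, 0.10, 0.09, 0.11, 0.05, 0.19, 0.38.
Standardized rate: 0.0800×42.6 + 0.1000×82.9 + 0.0900×128.1 + 0.1100×287.1 + 0.0500×476.3 + 0.1900×511.4 + 0.3800×881.3 = 510.6830 per 1,000.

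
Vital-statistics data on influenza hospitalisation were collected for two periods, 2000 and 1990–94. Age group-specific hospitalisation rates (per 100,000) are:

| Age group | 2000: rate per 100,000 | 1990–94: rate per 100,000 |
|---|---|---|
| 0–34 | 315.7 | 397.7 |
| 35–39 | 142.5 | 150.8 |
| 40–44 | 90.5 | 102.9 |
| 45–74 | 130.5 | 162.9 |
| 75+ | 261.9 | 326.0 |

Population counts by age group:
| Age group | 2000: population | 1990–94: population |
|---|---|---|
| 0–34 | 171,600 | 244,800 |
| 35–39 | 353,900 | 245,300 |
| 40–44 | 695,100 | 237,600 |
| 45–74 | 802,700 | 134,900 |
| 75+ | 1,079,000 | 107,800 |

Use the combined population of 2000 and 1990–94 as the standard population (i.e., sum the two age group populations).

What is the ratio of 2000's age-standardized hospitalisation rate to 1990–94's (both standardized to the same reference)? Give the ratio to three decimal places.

0.824

Combined standard total = 4,072,700; weights = 0.1022, 0.1471, 0.2290, 0.2302, 0.2914.
2000: 0.1022×315.7 + 0.1471×142.5 + 0.2290×90.5 + 0.2302×130.5 + 0.2914×261.9 = 180.3306 per 100,000.
1990–94: 0.1022×397.7 + 0.1471×150.8 + 0.2290×102.9 + 0.2302×162.9 + 0.2914×326.0 = 218.9133 per 100,000.
Ratio = 180.3306 ÷ 218.9133 = 0.82375.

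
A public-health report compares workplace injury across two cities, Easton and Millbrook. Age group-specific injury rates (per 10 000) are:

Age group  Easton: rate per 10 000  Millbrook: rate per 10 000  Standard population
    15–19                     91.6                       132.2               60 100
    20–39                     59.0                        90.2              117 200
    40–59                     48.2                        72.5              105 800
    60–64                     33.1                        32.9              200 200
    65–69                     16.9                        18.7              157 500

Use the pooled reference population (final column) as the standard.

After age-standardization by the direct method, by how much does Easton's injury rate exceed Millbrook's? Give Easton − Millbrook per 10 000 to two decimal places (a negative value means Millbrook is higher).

-13.91

Standard total = 640 800; weights = 0.0938, 0.1829, 0.1651, 0.3124, 0.2458.
Easton: 0.0938×91.6 + 0.1829×59.0 + 0.1651×48.2 + 0.3124×33.1 + 0.2458×16.9 = 41.8350 per 10 000.
Millbrook: 0.0938×132.2 + 0.1829×90.2 + 0.1651×72.5 + 0.3124×32.9 + 0.2458×18.7 = 55.7412 per 10 000.
Difference = 41.8350 − 55.7412 = -13.9062.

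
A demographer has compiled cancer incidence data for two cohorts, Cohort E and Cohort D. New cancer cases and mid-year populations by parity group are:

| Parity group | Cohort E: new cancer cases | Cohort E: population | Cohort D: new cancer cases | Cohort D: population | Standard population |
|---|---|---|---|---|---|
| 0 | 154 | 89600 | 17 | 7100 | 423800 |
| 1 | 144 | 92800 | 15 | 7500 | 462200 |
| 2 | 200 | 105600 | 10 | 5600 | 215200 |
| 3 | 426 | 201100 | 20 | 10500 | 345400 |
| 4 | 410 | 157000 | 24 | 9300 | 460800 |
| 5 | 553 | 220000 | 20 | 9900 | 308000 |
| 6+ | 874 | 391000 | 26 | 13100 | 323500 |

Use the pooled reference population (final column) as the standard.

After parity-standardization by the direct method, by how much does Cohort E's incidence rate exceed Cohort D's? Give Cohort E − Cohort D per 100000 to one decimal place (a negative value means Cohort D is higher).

-5.9

Parity-specific rates per 100000 for Cohort E: 171.88, 155.17, 189.39, 211.83, 261.15, 251.36, 223.53.
For Cohort D: 239.44, 200.00, 178.57, 190.48, 258.06, 202.02, 198.47.
Standard total = 2538900; weights = 0.1669, 0.1820, 0.0848, 0.1360, 0.1815, 0.1213, 0.1274.
Cohort E: 0.1669×171.88 + 0.1820×155.17 + 0.0848×189.39 + 0.1360×211.83 + 0.1815×261.15 + 0.1213×251.36 + 0.1274×223.53 = 208.1826 per 100000.
Cohort D: 0.1669×239.44 + 0.1820×200.00 + 0.0848×178.57 + 0.1360×190.48 + 0.1815×258.06 + 0.1213×202.02 + 0.1274×198.47 = 214.0599 per 100000.
Difference = 208.1826 − 214.0599 = -5.8774.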